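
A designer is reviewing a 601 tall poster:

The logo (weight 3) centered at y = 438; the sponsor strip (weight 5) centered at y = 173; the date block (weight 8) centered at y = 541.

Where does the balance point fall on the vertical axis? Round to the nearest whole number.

Total weight = 3 + 5 + 8 = 16.
y-moment: 3·438 + 5·173 + 8·541 = 6507; centroid 6507/16 ≈ 406.69.

y ≈ 407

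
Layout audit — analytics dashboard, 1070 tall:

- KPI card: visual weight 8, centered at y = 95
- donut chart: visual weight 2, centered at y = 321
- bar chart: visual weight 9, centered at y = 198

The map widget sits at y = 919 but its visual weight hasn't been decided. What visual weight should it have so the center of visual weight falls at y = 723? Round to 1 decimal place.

w ≈ 53.8

Fixed elements: Σw = 8 + 2 + 9 = 19, Σw·y = 8·95 + 2·321 + 9·198 = 3184.
Balance at y = 723 requires (3184 + w·919) / (19 + w) = 723.
Rearranging, w·(919 − 723) = 723·19 − 3184 = 10553, so w ≈ 10553/196 = 53.84.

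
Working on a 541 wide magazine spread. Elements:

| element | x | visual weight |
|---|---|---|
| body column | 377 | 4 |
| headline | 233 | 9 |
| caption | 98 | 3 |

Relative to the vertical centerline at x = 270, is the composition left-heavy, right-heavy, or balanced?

left-heavy

Σw = 4 + 9 + 3 = 16.
Σw·x = 4·377 + 9·233 + 3·98 = 3899, so x̄ = 3899/16 ≈ 243.69.
243.7 vs midline 270 → left-heavy.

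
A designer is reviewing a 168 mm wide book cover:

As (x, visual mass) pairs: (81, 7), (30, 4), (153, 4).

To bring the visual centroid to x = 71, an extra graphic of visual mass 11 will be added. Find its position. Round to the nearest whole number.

x ≈ 50

After adding the extra graphic, total weight = 7 + 4 + 4 + 11 = 26.
x: need Σw·x = 26·71 = 1846. Existing = 7·81 + 4·30 + 4·153 = 1299. Remainder 547 / 11 ≈ 49.73.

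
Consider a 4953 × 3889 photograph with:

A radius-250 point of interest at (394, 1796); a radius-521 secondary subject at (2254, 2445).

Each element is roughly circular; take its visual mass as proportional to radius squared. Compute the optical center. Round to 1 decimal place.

(1905.9, 2323.5)

r² weights: point of interest 250² = 62500, secondary subject 521² = 271441. Total = 333941.
x: (62500·394 + 271441·2254) / 333941 = 636453014 / 333941 ≈ 1905.88
y: (62500·1796 + 271441·2445) / 333941 = 775923245 / 333941 ≈ 2323.53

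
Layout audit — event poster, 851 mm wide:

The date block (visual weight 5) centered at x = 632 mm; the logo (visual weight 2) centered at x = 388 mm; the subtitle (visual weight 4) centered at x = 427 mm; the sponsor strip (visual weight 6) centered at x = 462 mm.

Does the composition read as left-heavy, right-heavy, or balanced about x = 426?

right-heavy

Weights sum to 5 + 2 + 4 + 6 = 17.
x: (5·632 + 2·388 + 4·427 + 6·462) / 17 = 8416 / 17 ≈ 495.06
495.1 vs midline 426 → right-heavy.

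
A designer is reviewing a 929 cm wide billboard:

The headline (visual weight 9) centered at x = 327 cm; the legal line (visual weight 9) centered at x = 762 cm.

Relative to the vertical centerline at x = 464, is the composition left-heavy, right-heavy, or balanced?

right-heavy

Σw = 9 + 9 = 18.
Σw·x = 9·327 + 9·762 = 9801, so x̄ = 9801/18 ≈ 544.50.
Since 544.5 is right of 464, the composition reads right-heavy.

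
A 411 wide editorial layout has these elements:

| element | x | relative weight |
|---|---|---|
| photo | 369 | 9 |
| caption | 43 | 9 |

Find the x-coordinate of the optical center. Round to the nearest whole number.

x ≈ 206

Weights sum to 9 + 9 = 18.
x: (9·369 + 9·43) / 18 = 3708 / 18 ≈ 206.00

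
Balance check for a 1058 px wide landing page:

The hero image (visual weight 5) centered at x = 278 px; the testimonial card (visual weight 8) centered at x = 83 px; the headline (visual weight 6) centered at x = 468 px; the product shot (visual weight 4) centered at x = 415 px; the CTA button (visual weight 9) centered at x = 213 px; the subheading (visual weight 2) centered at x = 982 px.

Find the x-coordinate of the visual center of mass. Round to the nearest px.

Total weight = 5 + 8 + 6 + 4 + 9 + 2 = 34.
x: (5·278 + 8·83 + 6·468 + 4·415 + 9·213 + 2·982) / 34 = 10403 / 34 ≈ 305.97

x ≈ 306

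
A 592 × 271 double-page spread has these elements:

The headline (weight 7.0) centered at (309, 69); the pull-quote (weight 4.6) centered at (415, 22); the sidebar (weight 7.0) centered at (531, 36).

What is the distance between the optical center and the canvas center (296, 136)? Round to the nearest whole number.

Total weight = 7.0 + 4.6 + 7.0 = 18.6.
Σw·x = 7.0·309 + 4.6·415 + 7.0·531 = 7789.0, so x̄ = 7789.0/18.6 ≈ 418.76.
Σw·y = 7.0·69 + 4.6·22 + 7.0·36 = 836.2, so ȳ = 836.2/18.6 ≈ 44.96.
From (296, 136): dx = 122.76, dy = -91.04, so the distance is √(dx²+dy²) ≈ 152.84.

≈ 153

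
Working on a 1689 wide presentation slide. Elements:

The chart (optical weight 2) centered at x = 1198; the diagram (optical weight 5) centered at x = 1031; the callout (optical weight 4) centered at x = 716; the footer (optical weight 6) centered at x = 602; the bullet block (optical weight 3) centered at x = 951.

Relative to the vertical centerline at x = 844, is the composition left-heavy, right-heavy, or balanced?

balanced

Weights sum to 2 + 5 + 4 + 6 + 3 = 20.
Σw·x = 2·1198 + 5·1031 + 4·716 + 6·602 + 3·951 = 16880, so x̄ = 16880/20 ≈ 844.00.
844.00 = 844 exactly: balanced.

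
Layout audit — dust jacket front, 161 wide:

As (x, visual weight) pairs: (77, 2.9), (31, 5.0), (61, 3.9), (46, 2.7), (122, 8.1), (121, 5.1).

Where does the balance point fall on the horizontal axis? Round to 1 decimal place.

Σw = 2.9 + 5.0 + 3.9 + 2.7 + 8.1 + 5.1 = 27.7.
Σw·x = 2345.7; x̄ = 2345.7/27.7 ≈ 84.68.

x ≈ 84.7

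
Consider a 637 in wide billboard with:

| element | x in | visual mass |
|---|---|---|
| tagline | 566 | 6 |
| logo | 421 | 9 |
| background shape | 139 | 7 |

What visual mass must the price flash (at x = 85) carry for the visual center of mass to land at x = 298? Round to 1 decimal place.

Fixed elements: Σw = 6 + 9 + 7 = 22, Σw·x = 6·566 + 9·421 + 7·139 = 8158.
Balance at x = 298 requires (8158 + w·85) / (22 + w) = 298.
So w = (298·22 − 8158)/(85 − 298) = -1602/-213 ≈ 7.52.

w ≈ 7.5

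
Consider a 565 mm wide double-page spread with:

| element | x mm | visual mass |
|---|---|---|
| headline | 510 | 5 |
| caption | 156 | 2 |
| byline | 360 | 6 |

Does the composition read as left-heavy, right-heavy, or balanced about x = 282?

right-heavy

Total weight = 5 + 2 + 6 = 13.
x-moment: 5·510 + 2·156 + 6·360 = 5022; centroid 5022/13 ≈ 386.31.
386.3 vs midline 282 → right-heavy.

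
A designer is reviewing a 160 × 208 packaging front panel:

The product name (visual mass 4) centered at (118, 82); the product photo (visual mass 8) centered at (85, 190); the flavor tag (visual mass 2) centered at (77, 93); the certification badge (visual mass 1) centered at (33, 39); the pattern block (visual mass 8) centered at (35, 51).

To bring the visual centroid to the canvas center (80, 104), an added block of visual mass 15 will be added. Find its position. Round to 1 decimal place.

(94.7, 98.1)

New total weight: (4 + 8 + 2 + 1 + 8) + 15 = 38.
x: need Σw·x = 38·80 = 3040. Existing = 4·118 + 8·85 + 2·77 + 1·33 + 8·35 = 1619. Remainder 1421 / 15 ≈ 94.73.
y: need Σw·y = 38·104 = 3952. Existing = 4·82 + 8·190 + 2·93 + 1·39 + 8·51 = 2481. Remainder 1471 / 15 ≈ 98.07.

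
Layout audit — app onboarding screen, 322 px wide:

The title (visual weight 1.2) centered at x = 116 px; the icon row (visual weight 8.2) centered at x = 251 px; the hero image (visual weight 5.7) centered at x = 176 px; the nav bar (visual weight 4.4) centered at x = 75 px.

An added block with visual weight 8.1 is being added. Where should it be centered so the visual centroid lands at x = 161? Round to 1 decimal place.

x ≈ 112.7

New total weight: (1.2 + 8.2 + 5.7 + 4.4) + 8.1 = 27.6.
x: target moment 27.6×161 = 4443.6; current 1.2·116 + 8.2·251 + 5.7·176 + 4.4·75 = 3530.6; the added block supplies 913.0, so x = 913.0/8.1 ≈ 112.72.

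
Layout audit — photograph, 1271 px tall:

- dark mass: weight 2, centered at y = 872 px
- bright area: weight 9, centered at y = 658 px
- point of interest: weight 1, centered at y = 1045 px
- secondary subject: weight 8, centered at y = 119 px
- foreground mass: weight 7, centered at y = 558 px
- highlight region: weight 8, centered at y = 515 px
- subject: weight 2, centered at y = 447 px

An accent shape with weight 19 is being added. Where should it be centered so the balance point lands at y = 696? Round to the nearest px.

y ≈ 1073

With the accent shape, Σw becomes 2 + 9 + 1 + 8 + 7 + 8 + 2 + 19 = 56.
y: target moment 56×696 = 38976; current 2·872 + 9·658 + 1·1045 + 8·119 + 7·558 + 8·515 + 2·447 = 18583; the accent shape supplies 20393, so y = 20393/19 ≈ 1073.32.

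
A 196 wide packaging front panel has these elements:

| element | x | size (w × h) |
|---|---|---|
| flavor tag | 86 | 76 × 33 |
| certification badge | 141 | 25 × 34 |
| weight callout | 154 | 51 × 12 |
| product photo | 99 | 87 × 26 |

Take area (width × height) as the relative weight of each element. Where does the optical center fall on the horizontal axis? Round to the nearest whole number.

Taking area as weight: flavor tag 76·33 = 2508, certification badge 25·34 = 850, weight callout 51·12 = 612, product photo 87·26 = 2262. Sum 6232.
Σw·x = 2508·86 + 850·141 + 612·154 + 2262·99 = 653724, so x̄ = 653724/6232 ≈ 104.90.

x ≈ 105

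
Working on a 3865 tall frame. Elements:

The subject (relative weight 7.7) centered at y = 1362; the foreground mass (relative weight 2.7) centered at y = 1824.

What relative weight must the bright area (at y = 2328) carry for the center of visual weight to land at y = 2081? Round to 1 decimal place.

w ≈ 25.2

Existing Σw = 10.4 (7.7 + 2.7); existing moment 7.7·1362 + 2.7·1824 = 15412.2.
For the centroid to hit 2081: (15412.2 + w·2328) / (10.4 + w) = 2081.
Solving: w = (2081·10.4 − 15412.2) / (2328 − 2081) = 6230.2 / 247 ≈ 25.22.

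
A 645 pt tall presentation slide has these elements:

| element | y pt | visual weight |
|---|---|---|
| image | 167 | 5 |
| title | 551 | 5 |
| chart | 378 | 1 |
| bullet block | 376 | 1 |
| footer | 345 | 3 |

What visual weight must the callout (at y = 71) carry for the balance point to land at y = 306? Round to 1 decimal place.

w ≈ 3.4

Known weights sum to 5 + 5 + 1 + 1 + 3 = 15; their moment is 5·167 + 5·551 + 1·378 + 1·376 + 3·345 = 5379.
Balance at y = 306 requires (5379 + w·71) / (15 + w) = 306.
Solving: w = (306·15 − 5379) / (71 − 306) = -789 / -235 ≈ 3.36.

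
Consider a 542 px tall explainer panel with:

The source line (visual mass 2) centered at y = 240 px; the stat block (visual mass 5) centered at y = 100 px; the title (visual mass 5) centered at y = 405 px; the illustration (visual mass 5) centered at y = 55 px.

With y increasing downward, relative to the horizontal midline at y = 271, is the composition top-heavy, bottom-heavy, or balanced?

Total weight = 2 + 5 + 5 + 5 = 17.
y-moment: 2·240 + 5·100 + 5·405 + 5·55 = 3280; centroid 3280/17 ≈ 192.94.
192.9 vs midline 271 → top-heavy.

top-heavy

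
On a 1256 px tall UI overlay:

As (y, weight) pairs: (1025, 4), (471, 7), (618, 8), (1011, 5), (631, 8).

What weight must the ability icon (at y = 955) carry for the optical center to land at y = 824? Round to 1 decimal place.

w ≈ 30.0

Existing Σw = 32 (4 + 7 + 8 + 5 + 8); existing moment 4·1025 + 7·471 + 8·618 + 5·1011 + 8·631 = 22444.
For the centroid to hit 824: (22444 + w·955) / (32 + w) = 824.
Rearranging, w·(955 − 824) = 824·32 − 22444 = 3924, so w ≈ 3924/131 = 29.95.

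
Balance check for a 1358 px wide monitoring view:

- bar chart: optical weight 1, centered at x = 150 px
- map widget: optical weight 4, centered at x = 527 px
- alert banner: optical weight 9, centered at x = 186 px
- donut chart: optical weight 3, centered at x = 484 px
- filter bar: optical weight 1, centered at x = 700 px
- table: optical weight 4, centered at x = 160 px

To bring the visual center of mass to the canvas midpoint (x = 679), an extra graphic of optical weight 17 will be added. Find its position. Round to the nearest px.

After adding the extra graphic, total weight = 1 + 4 + 9 + 3 + 1 + 4 + 17 = 39.
x: need Σw·x = 39·679 = 26481. Existing = 1·150 + 4·527 + 9·186 + 3·484 + 1·700 + 4·160 = 6724. Remainder 19757 / 17 ≈ 1162.18.

x ≈ 1162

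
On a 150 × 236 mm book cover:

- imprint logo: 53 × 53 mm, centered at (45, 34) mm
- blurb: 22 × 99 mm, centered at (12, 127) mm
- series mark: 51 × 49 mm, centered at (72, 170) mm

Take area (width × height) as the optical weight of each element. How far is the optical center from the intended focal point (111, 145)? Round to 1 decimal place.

Areas → weights: imprint logo 53·53 = 2809, blurb 22·99 = 2178, series mark 51·49 = 2499; Σw = 7486.
x: (2809·45 + 2178·12 + 2499·72) / 7486 = 332469 / 7486 ≈ 44.41
y: (2809·34 + 2178·127 + 2499·170) / 7486 = 796942 / 7486 ≈ 106.46
Offset from (111, 145): Δx ≈ -66.59, Δy ≈ -38.54; distance = √(Δx² + Δy²) ≈ 76.94.

≈ 76.9 mm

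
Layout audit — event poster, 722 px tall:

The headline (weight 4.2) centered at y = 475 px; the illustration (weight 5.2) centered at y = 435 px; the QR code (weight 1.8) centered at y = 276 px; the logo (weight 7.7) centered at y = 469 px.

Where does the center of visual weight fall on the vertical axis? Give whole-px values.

y ≈ 443

Total weight = 4.2 + 5.2 + 1.8 + 7.7 = 18.9.
y-moment: 4.2·475 + 5.2·435 + 1.8·276 + 7.7·469 = 8365.1; centroid 8365.1/18.9 ≈ 442.60.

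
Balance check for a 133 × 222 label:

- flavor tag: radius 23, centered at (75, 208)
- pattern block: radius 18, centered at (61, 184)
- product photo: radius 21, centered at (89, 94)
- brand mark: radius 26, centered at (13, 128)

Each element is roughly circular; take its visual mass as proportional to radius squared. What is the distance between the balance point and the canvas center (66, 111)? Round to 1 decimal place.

r² weights: flavor tag 23² = 529, pattern block 18² = 324, product photo 21² = 441, brand mark 26² = 676. Total = 1970.
x: (529·75 + 324·61 + 441·89 + 676·13) / 1970 = 107476 / 1970 ≈ 54.56
y: (529·208 + 324·184 + 441·94 + 676·128) / 1970 = 297630 / 1970 ≈ 151.08
Offset from (66, 111): Δx ≈ -11.44, Δy ≈ 40.08; distance = √(Δx² + Δy²) ≈ 41.68.

≈ 41.7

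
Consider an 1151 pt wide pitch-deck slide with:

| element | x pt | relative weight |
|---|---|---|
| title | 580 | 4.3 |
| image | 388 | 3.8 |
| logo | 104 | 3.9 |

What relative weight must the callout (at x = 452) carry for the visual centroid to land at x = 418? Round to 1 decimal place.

w ≈ 18.9

Known weights sum to 4.3 + 3.8 + 3.9 = 12.0; their moment is 4.3·580 + 3.8·388 + 3.9·104 = 4374.0.
Balance at x = 418 requires (4374.0 + w·452) / (12.0 + w) = 418.
Rearranging, w·(452 − 418) = 418·12.0 − 4374.0 = 642.0, so w ≈ 642.0/34 = 18.88.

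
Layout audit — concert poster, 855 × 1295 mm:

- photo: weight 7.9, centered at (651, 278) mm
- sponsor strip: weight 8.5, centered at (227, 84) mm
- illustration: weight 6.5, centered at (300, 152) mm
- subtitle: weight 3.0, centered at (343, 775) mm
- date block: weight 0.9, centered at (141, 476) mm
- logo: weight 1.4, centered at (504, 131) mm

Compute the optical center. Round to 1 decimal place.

(386.0, 242.4)

Weights sum to 7.9 + 8.5 + 6.5 + 3.0 + 0.9 + 1.4 = 28.2.
x: (7.9·651 + 8.5·227 + 6.5·300 + 3.0·343 + 0.9·141 + 1.4·504) / 28.2 = 10883.9 / 28.2 ≈ 385.95
y: (7.9·278 + 8.5·84 + 6.5·152 + 3.0·775 + 0.9·476 + 1.4·131) / 28.2 = 6835.0 / 28.2 ≈ 242.38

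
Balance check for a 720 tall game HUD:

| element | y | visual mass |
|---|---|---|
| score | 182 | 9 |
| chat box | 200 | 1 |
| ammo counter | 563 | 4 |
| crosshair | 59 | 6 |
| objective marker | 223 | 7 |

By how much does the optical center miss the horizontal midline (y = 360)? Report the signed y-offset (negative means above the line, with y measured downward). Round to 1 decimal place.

≈ -137.6

Σw = 9 + 1 + 4 + 6 + 7 = 27.
y: (9·182 + 1·200 + 4·563 + 6·59 + 7·223) / 27 = 6005 / 27 ≈ 222.41
Offset from y = 360: 222.41 − 360 ≈ -137.59.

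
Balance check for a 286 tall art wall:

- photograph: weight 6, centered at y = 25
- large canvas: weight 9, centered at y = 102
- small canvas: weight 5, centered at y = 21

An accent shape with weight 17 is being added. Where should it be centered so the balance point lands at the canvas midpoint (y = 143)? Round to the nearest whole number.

y ≈ 242

With the accent shape, Σw becomes 6 + 9 + 5 + 17 = 37.
y: target moment 37×143 = 5291; current 6·25 + 9·102 + 5·21 = 1173; the accent shape supplies 4118, so y = 4118/17 ≈ 242.24.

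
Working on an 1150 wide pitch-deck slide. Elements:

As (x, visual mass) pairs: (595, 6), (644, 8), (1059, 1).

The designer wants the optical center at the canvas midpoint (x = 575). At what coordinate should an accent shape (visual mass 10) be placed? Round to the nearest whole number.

After adding the accent shape, total weight = 6 + 8 + 1 + 10 = 25.
Along x: (9781 + 10·x) / 25 = 575 (existing moment 6·595 + 8·644 + 1·1059 = 9781) ⇒ x = (14375 − 9781) / 10 ≈ 459.40.

x ≈ 459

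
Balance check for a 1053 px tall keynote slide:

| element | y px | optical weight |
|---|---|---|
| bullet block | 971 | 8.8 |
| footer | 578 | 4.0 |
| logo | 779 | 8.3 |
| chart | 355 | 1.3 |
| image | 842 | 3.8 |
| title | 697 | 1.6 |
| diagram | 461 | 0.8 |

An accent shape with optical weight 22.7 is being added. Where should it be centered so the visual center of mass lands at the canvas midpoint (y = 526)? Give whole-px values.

y ≈ 199

New total weight: (8.8 + 4.0 + 8.3 + 1.3 + 3.8 + 1.6 + 0.8) + 22.7 = 51.3.
Along y: (22467.6 + 22.7·y) / 51.3 = 526 (existing moment 8.8·971 + 4.0·578 + 8.3·779 + 1.3·355 + 3.8·842 + 1.6·697 + 0.8·461 = 22467.6) ⇒ y = (26983.8 − 22467.6) / 22.7 ≈ 198.95.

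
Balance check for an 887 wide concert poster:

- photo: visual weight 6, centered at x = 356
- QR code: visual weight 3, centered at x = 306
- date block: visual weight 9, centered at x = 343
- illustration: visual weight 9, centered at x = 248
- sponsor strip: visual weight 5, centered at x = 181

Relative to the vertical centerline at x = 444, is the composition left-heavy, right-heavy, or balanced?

Weights sum to 6 + 3 + 9 + 9 + 5 = 32.
Σw·x = 6·356 + 3·306 + 9·343 + 9·248 + 5·181 = 9278, so x̄ = 9278/32 ≈ 289.94.
289.9 vs midline 444 → left-heavy.

left-heavy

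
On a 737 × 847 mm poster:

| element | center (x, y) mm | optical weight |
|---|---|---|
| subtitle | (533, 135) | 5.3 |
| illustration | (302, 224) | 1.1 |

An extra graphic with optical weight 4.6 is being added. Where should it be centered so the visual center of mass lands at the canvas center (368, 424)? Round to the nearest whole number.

With the extra graphic, Σw becomes 5.3 + 1.1 + 4.6 = 11.0.
x: target moment 11.0×368 = 4048.0; current 5.3·533 + 1.1·302 = 3157.1; the extra graphic supplies 890.9, so x = 890.9/4.6 ≈ 193.67.
y: target moment 11.0×424 = 4664.0; current 5.3·135 + 1.1·224 = 961.9; the extra graphic supplies 3702.1, so y = 3702.1/4.6 ≈ 804.80.

(194, 805)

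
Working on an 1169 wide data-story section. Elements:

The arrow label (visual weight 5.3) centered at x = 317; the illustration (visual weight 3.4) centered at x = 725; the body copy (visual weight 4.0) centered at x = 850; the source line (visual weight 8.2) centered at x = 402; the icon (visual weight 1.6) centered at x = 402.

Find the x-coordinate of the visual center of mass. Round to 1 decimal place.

x ≈ 510.4

Total weight = 5.3 + 3.4 + 4.0 + 8.2 + 1.6 = 22.5.
x-moment: 5.3·317 + 3.4·725 + 4.0·850 + 8.2·402 + 1.6·402 = 11484.7; centroid 11484.7/22.5 ≈ 510.43.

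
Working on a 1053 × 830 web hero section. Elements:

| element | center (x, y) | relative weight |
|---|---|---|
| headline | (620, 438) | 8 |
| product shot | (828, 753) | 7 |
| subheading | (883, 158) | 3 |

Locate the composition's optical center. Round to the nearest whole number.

(745, 514)

Weights sum to 8 + 7 + 3 = 18.
x: (8·620 + 7·828 + 3·883) / 18 = 13405 / 18 ≈ 744.72
y: (8·438 + 7·753 + 3·158) / 18 = 9249 / 18 ≈ 513.83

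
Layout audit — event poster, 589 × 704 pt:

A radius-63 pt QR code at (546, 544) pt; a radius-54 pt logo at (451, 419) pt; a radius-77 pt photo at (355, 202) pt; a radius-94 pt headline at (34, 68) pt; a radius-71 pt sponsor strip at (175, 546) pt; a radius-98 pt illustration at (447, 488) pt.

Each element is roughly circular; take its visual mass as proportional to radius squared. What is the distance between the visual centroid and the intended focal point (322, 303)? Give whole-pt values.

≈ 48 pt

Weights ∝ r²: QR code 63² = 3969, logo 54² = 2916, photo 77² = 5929, headline 94² = 8836, sponsor strip 71² = 5041, illustration 98² = 9604; Σw = 36295.
Σw·x = 11062572; x̄ = 11062572/36295 ≈ 304.80.
y: moment 12618584 / weight 36295 ≈ 347.67
Relative to (322, 303): Δ = (-17.20, 44.67); |Δ| = √(-17.20² + 44.67²) ≈ 47.87.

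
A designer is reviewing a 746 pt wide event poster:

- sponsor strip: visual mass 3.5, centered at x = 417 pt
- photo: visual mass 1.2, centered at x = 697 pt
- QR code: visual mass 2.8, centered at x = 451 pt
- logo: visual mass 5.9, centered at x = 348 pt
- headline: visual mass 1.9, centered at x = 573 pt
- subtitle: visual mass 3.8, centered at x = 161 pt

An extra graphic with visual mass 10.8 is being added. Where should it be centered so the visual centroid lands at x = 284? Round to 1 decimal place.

x ≈ 109.2

With the extra graphic, Σw becomes 3.5 + 1.2 + 2.8 + 5.9 + 1.9 + 3.8 + 10.8 = 29.9.
x: need Σw·x = 29.9·284 = 8491.6. Existing = 3.5·417 + 1.2·697 + 2.8·451 + 5.9·348 + 1.9·573 + 3.8·161 = 7312.4. Remainder 1179.2 / 10.8 ≈ 109.19.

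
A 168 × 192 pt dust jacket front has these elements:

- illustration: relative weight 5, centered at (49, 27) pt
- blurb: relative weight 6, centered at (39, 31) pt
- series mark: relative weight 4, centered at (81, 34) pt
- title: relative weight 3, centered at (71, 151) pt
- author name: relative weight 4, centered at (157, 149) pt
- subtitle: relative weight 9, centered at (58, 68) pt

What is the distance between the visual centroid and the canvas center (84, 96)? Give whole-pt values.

Weights sum to 5 + 6 + 4 + 3 + 4 + 9 = 31.
x: moment 2166 / weight 31 ≈ 69.87
y: moment 2118 / weight 31 ≈ 68.32
From (84, 96): dx = -14.13, dy = -27.68, so the distance is √(dx²+dy²) ≈ 31.08.

≈ 31 pt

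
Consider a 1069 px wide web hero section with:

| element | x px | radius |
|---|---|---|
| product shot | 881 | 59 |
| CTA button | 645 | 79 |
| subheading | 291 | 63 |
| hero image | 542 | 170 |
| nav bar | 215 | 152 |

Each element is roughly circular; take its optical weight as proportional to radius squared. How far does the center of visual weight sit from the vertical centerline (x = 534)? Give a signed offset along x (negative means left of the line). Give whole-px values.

≈ -94 px

r² weights: product shot 59² = 3481, CTA button 79² = 6241, subheading 63² = 3969, hero image 170² = 28900, nav bar 152² = 23104. Total = 65695.
x-moment: 3481·881 + 6241·645 + 3969·291 + 28900·542 + 23104·215 = 28878345; centroid 28878345/65695 ≈ 439.58.
Against x = 534, that's 439.58 − 534 = -94.42.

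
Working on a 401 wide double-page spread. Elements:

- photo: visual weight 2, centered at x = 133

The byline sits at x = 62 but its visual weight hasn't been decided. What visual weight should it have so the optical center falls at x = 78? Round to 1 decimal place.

w ≈ 6.9

Known: weight 2 with moment 2·133 = 266.
For the centroid to hit 78: (266 + w·62) / (2 + w) = 78.
Solving: w = (78·2 − 266) / (62 − 78) = -110 / -16 ≈ 6.88.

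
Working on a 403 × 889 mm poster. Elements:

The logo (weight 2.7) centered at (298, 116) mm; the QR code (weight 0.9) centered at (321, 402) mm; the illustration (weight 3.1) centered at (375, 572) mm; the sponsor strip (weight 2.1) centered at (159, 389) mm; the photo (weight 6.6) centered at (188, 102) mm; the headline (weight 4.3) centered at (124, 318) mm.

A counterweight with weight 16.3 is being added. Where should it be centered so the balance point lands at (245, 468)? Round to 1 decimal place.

(273.4, 708.1)

With the counterweight, Σw becomes 2.7 + 0.9 + 3.1 + 2.1 + 6.6 + 4.3 + 16.3 = 36.0.
Along x: (4363.9 + 16.3·x) / 36.0 = 245 (existing moment 2.7·298 + 0.9·321 + 3.1·375 + 2.1·159 + 6.6·188 + 4.3·124 = 4363.9) ⇒ x = (8820.0 − 4363.9) / 16.3 ≈ 273.38.
Along y: (5305.7 + 16.3·y) / 36.0 = 468 (existing moment 2.7·116 + 0.9·402 + 3.1·572 + 2.1·389 + 6.6·102 + 4.3·318 = 5305.7) ⇒ y = (16848.0 − 5305.7) / 16.3 ≈ 708.12.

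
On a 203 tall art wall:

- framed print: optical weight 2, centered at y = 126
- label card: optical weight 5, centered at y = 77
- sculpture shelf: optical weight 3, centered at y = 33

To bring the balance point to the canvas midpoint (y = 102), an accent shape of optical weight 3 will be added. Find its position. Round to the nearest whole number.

y ≈ 197

With the accent shape, Σw becomes 2 + 5 + 3 + 3 = 13.
y: target moment 13×102 = 1326; current 2·126 + 5·77 + 3·33 = 736; the accent shape supplies 590, so y = 590/3 ≈ 196.67.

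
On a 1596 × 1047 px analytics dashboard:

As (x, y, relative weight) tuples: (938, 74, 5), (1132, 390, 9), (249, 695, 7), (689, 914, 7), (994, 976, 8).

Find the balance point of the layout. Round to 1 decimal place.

(816.6, 637.5)

Σw = 5 + 9 + 7 + 7 + 8 = 36.
Σw·x = 5·938 + 9·1132 + 7·249 + 7·689 + 8·994 = 29396, so x̄ = 29396/36 ≈ 816.56.
Σw·y = 5·74 + 9·390 + 7·695 + 7·914 + 8·976 = 22951, so ȳ = 22951/36 ≈ 637.53.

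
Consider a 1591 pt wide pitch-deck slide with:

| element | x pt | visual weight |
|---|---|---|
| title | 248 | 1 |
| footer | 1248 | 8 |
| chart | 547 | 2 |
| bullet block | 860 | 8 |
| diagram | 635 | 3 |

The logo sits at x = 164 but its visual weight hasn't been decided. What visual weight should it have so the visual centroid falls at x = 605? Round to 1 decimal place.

Fixed elements: Σw = 1 + 8 + 2 + 8 + 3 = 22, Σw·x = 1·248 + 8·1248 + 2·547 + 8·860 + 3·635 = 20111.
For the centroid to hit 605: (20111 + w·164) / (22 + w) = 605.
So w = (605·22 − 20111)/(164 − 605) = -6801/-441 ≈ 15.42.

w ≈ 15.4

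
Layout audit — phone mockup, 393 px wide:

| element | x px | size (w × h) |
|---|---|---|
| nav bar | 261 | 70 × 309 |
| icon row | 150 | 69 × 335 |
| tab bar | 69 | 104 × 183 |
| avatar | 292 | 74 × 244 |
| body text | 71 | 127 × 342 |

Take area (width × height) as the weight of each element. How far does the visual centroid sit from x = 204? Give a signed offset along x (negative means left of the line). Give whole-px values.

Areas → weights: nav bar 70·309 = 21630, icon row 69·335 = 23115, tab bar 104·183 = 19032, avatar 74·244 = 18056, body text 127·342 = 43434; Σw = 125267.
Σw·x = 21630·261 + 23115·150 + 19032·69 + 18056·292 + 43434·71 = 18782054, so x̄ = 18782054/125267 ≈ 149.94.
Against x = 204, that's 149.94 − 204 = -54.06.

≈ -54 px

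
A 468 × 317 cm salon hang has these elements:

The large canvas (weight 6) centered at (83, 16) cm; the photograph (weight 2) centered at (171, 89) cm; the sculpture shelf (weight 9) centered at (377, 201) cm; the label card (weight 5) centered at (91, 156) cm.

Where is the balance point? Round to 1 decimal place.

(213.1, 130.1)

Total weight = 6 + 2 + 9 + 5 = 22.
x: (6·83 + 2·171 + 9·377 + 5·91) / 22 = 4688 / 22 ≈ 213.09
y: (6·16 + 2·89 + 9·201 + 5·156) / 22 = 2863 / 22 ≈ 130.14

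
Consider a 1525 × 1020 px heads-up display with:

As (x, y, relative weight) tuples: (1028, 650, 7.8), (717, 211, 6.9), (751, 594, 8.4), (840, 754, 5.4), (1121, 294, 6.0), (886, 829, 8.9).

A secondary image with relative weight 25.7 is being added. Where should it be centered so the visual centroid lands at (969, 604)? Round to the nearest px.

(1110, 662)

With the secondary image, Σw becomes 7.8 + 6.9 + 8.4 + 5.4 + 6.0 + 8.9 + 25.7 = 69.1.
x: need Σw·x = 69.1·969 = 66957.9. Existing = 7.8·1028 + 6.9·717 + 8.4·751 + 5.4·840 + 6.0·1121 + 8.9·886 = 38421.5. Remainder 28536.4 / 25.7 ≈ 1110.37.
y: need Σw·y = 69.1·604 = 41736.4. Existing = 7.8·650 + 6.9·211 + 8.4·594 + 5.4·754 + 6.0·294 + 8.9·829 = 24729.2. Remainder 17007.2 / 25.7 ≈ 661.76.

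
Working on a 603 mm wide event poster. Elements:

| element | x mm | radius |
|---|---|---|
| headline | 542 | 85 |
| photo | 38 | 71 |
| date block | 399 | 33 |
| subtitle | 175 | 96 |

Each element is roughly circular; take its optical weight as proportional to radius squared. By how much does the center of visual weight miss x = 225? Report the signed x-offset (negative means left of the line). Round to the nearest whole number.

r² weights: headline 85² = 7225, photo 71² = 5041, date block 33² = 1089, subtitle 96² = 9216. Total = 22571.
x-moment: 7225·542 + 5041·38 + 1089·399 + 9216·175 = 6154819; centroid 6154819/22571 ≈ 272.69.
Against x = 225, that's 272.69 − 225 = 47.69.

≈ 48 mm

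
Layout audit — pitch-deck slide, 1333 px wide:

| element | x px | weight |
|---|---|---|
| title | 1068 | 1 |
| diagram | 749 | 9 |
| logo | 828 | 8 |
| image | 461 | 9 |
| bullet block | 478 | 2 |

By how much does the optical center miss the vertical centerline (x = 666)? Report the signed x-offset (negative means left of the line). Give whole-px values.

≈ 8 px

Total weight = 1 + 9 + 8 + 9 + 2 = 29.
x-moment: 1·1068 + 9·749 + 8·828 + 9·461 + 2·478 = 19538; centroid 19538/29 ≈ 673.72.
Difference: 673.72 − 666 ≈ 7.72.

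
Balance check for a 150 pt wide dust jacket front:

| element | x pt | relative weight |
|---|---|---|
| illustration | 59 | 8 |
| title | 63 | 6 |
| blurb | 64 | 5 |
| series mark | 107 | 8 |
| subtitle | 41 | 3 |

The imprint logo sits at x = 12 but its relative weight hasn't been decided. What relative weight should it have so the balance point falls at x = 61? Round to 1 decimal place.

w ≈ 6.5

Known weights sum to 8 + 6 + 5 + 8 + 3 = 30; their moment is 8·59 + 6·63 + 5·64 + 8·107 + 3·41 = 2149.
Set Σw·x/Σw = 61: (2149 + 12w) = 61·(30 + w).
Solving: w = (61·30 − 2149) / (12 − 61) = -319 / -49 ≈ 6.51.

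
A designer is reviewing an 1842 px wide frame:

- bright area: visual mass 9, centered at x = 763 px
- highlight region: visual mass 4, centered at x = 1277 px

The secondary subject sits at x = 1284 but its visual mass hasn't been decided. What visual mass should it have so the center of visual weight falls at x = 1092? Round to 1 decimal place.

w ≈ 11.6

Known weights sum to 9 + 4 = 13; their moment is 9·763 + 4·1277 = 11975.
For the centroid to hit 1092: (11975 + w·1284) / (13 + w) = 1092.
Rearranging, w·(1284 − 1092) = 1092·13 − 11975 = 2221, so w ≈ 2221/192 = 11.57.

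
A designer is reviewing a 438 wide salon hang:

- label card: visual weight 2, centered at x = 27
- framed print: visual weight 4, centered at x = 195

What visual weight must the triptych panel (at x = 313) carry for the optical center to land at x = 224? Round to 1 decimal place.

Known weights sum to 2 + 4 = 6; their moment is 2·27 + 4·195 = 834.
Set Σw·x/Σw = 224: (834 + 313w) = 224·(6 + w).
Solving: w = (224·6 − 834) / (313 − 224) = 510 / 89 ≈ 5.73.

w ≈ 5.7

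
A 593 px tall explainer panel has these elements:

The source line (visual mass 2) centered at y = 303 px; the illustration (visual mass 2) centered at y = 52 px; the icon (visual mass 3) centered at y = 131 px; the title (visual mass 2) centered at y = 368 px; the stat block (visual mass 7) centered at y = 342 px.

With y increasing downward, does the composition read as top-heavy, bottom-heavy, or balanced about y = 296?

Weights sum to 2 + 2 + 3 + 2 + 7 = 16.
y: (2·303 + 2·52 + 3·131 + 2·368 + 7·342) / 16 = 4233 / 16 ≈ 264.56
Since 264.6 is above (smaller y than) 296, the composition reads top-heavy.

top-heavy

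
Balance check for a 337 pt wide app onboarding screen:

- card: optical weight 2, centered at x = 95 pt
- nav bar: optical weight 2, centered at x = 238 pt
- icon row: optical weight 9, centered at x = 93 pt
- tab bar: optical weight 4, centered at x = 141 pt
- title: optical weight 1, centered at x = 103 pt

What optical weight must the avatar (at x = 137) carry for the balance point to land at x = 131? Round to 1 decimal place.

Fixed elements: Σw = 2 + 2 + 9 + 4 + 1 = 18, Σw·x = 2·95 + 2·238 + 9·93 + 4·141 + 1·103 = 2170.
Balance at x = 131 requires (2170 + w·137) / (18 + w) = 131.
Rearranging, w·(137 − 131) = 131·18 − 2170 = 188, so w ≈ 188/6 = 31.33.

w ≈ 31.3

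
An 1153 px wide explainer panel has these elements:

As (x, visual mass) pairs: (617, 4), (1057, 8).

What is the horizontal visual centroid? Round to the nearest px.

x ≈ 910

Weights sum to 4 + 8 = 12.
x: (4·617 + 8·1057) / 12 = 10924 / 12 ≈ 910.33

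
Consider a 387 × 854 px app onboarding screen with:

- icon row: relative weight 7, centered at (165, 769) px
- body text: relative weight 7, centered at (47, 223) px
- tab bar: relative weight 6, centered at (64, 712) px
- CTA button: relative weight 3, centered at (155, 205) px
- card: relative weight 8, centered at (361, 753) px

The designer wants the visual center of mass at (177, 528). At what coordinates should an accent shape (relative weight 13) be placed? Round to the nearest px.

After adding the accent shape, total weight = 7 + 7 + 6 + 3 + 8 + 13 = 44.
Along x: (5221 + 13·x) / 44 = 177 (existing moment 7·165 + 7·47 + 6·64 + 3·155 + 8·361 = 5221) ⇒ x = (7788 − 5221) / 13 ≈ 197.46.
Along y: (17855 + 13·y) / 44 = 528 (existing moment 7·769 + 7·223 + 6·712 + 3·205 + 8·753 = 17855) ⇒ y = (23232 − 17855) / 13 ≈ 413.62.

(197, 414)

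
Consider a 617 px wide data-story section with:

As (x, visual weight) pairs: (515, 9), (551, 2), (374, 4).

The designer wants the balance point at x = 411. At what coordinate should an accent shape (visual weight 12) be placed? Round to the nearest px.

x ≈ 322

New total weight: (9 + 2 + 4) + 12 = 27.
x: target moment 27×411 = 11097; current 9·515 + 2·551 + 4·374 = 7233; the accent shape supplies 3864, so x = 3864/12 ≈ 322.00.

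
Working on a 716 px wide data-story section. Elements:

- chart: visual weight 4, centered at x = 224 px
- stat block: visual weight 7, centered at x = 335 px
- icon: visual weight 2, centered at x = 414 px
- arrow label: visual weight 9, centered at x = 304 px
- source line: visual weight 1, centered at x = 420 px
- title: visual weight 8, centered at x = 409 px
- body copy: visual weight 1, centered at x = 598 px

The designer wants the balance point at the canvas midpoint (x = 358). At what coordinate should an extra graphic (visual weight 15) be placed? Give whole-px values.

With the extra graphic, Σw becomes 4 + 7 + 2 + 9 + 1 + 8 + 1 + 15 = 47.
x: need Σw·x = 47·358 = 16826. Existing = 4·224 + 7·335 + 2·414 + 9·304 + 1·420 + 8·409 + 1·598 = 11095. Remainder 5731 / 15 ≈ 382.07.

x ≈ 382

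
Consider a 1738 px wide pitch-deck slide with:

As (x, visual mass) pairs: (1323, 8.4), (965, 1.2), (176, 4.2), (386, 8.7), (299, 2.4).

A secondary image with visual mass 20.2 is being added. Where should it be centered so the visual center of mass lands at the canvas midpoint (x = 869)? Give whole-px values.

After adding the secondary image, total weight = 8.4 + 1.2 + 4.2 + 8.7 + 2.4 + 20.2 = 45.1.
x: need Σw·x = 45.1·869 = 39191.9. Existing = 8.4·1323 + 1.2·965 + 4.2·176 + 8.7·386 + 2.4·299 = 17086.2. Remainder 22105.7 / 20.2 ≈ 1094.34.

x ≈ 1094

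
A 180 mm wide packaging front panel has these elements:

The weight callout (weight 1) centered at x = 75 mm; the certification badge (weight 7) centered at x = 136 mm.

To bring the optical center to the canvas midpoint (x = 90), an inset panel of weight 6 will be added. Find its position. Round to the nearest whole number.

x ≈ 39

After adding the inset panel, total weight = 1 + 7 + 6 = 14.
Along x: (1027 + 6·x) / 14 = 90 (existing moment 1·75 + 7·136 = 1027) ⇒ x = (1260 − 1027) / 6 ≈ 38.83.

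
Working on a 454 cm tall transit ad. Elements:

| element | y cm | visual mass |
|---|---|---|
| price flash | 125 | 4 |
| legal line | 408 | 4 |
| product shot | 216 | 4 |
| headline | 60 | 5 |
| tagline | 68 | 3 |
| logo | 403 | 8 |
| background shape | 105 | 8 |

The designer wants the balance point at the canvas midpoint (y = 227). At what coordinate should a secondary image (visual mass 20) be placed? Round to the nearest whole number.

With the secondary image, Σw becomes 4 + 4 + 4 + 5 + 3 + 8 + 8 + 20 = 56.
Along y: (7564 + 20·y) / 56 = 227 (existing moment 4·125 + 4·408 + 4·216 + 5·60 + 3·68 + 8·403 + 8·105 = 7564) ⇒ y = (12712 − 7564) / 20 ≈ 257.40.

y ≈ 257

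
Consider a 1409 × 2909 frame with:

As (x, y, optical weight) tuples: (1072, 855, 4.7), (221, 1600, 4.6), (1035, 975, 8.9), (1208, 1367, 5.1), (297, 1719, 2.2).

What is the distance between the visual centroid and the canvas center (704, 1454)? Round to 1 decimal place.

Total weight = 4.7 + 4.6 + 8.9 + 5.1 + 2.2 = 25.5.
x-moment: 4.7·1072 + 4.6·221 + 8.9·1035 + 5.1·1208 + 2.2·297 = 22080.7; centroid 22080.7/25.5 ≈ 865.91.
y-moment: 4.7·855 + 4.6·1600 + 8.9·975 + 5.1·1367 + 2.2·1719 = 30809.5; centroid 30809.5/25.5 ≈ 1208.22.
Offset from (704, 1454): Δx ≈ 161.91, Δy ≈ -245.78; distance = √(Δx² + Δy²) ≈ 294.32.

≈ 294.3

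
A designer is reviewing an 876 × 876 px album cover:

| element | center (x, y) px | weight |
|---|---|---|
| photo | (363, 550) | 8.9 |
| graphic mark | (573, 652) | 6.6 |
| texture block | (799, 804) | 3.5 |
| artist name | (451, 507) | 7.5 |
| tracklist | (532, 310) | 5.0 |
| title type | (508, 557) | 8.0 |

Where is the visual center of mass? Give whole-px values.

(504, 552)

Weights sum to 8.9 + 6.6 + 3.5 + 7.5 + 5.0 + 8.0 = 39.5.
x: moment 19915.5 / weight 39.5 ≈ 504.19
Σw·y = 21820.7; ȳ = 21820.7/39.5 ≈ 552.42.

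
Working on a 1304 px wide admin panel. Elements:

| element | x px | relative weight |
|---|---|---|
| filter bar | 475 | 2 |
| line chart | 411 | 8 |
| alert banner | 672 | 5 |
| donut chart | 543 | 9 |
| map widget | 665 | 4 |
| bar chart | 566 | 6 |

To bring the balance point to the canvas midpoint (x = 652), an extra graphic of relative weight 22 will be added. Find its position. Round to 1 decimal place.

x ≈ 816.9

New total weight: (2 + 8 + 5 + 9 + 4 + 6) + 22 = 56.
x: need Σw·x = 56·652 = 36512. Existing = 2·475 + 8·411 + 5·672 + 9·543 + 4·665 + 6·566 = 18541. Remainder 17971 / 22 ≈ 816.86.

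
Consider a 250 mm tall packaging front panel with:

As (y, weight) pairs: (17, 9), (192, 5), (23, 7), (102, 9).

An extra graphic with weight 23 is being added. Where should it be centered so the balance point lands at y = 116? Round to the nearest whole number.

y ≈ 172

With the extra graphic, Σw becomes 9 + 5 + 7 + 9 + 23 = 53.
Along y: (2192 + 23·y) / 53 = 116 (existing moment 9·17 + 5·192 + 7·23 + 9·102 = 2192) ⇒ y = (6148 − 2192) / 23 ≈ 172.00.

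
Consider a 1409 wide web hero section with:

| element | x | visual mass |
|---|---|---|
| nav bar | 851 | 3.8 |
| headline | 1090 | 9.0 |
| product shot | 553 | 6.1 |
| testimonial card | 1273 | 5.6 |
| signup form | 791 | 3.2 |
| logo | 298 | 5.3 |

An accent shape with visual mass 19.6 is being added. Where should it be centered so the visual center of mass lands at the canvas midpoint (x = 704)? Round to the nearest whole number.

x ≈ 478

New total weight: (3.8 + 9.0 + 6.1 + 5.6 + 3.2 + 5.3) + 19.6 = 52.6.
x: target moment 52.6×704 = 37030.4; current 3.8·851 + 9.0·1090 + 6.1·553 + 5.6·1273 + 3.2·791 + 5.3·298 = 27656.5; the accent shape supplies 9373.9, so x = 9373.9/19.6 ≈ 478.26.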